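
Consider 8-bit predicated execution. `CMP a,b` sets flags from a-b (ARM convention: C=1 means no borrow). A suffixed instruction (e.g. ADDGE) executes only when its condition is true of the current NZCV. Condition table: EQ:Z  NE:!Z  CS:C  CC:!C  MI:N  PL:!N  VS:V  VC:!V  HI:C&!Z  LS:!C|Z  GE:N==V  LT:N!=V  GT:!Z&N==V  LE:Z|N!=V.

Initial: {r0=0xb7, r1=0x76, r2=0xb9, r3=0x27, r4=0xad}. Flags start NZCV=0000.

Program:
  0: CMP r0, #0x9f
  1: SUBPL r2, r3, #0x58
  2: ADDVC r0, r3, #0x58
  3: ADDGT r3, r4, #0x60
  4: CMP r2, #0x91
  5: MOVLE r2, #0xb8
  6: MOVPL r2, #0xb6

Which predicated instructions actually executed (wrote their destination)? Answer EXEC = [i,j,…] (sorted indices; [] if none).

EXEC = [1,2,3,6]

[0] flags=0010 → (cmp)
[1] flags=0010 PL?T → r2=0xcf
[2] flags=0010 VC?T → r0=0x7f
[3] flags=0010 GT?T → r3=0x0d
[4] flags=0010 → (cmp)
[5] flags=0010 LE?F → skip
[6] flags=0010 PL?T → r2=0xb6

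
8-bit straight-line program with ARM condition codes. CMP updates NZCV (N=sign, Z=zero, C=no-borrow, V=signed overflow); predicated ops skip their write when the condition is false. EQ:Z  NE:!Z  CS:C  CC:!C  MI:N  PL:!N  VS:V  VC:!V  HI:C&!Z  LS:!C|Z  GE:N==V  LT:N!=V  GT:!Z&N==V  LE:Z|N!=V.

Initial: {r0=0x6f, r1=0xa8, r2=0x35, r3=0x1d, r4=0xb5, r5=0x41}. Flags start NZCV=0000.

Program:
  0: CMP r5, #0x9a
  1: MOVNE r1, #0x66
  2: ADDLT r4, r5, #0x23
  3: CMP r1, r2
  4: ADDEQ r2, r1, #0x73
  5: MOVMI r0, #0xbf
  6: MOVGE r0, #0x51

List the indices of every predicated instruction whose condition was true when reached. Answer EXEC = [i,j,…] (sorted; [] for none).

0: ✓ CMP  NZCV=1001
1: ✓ MOVNE  r1←0x66
2: · ADDLT
3: ✓ CMP  NZCV=0010
4: · ADDEQ
5: · MOVMI
6: ✓ MOVGE  r0←0x51

EXEC = [1,6]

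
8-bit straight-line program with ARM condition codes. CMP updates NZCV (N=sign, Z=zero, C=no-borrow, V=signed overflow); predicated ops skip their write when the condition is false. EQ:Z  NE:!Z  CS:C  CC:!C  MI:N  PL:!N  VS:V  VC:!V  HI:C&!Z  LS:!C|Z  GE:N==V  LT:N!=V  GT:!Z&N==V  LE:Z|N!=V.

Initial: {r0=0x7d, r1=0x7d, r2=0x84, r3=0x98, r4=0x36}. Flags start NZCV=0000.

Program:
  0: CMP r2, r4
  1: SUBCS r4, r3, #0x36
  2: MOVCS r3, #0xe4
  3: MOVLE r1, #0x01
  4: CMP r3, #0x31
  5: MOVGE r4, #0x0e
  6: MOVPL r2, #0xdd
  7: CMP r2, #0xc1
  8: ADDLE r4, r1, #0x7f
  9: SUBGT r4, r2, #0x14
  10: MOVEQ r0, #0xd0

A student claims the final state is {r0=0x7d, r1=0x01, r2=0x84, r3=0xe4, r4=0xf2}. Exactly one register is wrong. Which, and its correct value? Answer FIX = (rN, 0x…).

FIX = (r4, 0x80)

[0] flags=0011 → (cmp)
[1] flags=0011 CS?T → r4=0x62
[2] flags=0011 CS?T → r3=0xe4
[3] flags=0011 LE?T → r1=0x01
[4] flags=1010 → (cmp)
[5] flags=1010 GE?F → skip
[6] flags=1010 PL?F → skip
[7] flags=1000 → (cmp)
[8] flags=1000 LE?T → r4=0x80
[9] flags=1000 GT?F → skip
[10] flags=1000 EQ?F → skip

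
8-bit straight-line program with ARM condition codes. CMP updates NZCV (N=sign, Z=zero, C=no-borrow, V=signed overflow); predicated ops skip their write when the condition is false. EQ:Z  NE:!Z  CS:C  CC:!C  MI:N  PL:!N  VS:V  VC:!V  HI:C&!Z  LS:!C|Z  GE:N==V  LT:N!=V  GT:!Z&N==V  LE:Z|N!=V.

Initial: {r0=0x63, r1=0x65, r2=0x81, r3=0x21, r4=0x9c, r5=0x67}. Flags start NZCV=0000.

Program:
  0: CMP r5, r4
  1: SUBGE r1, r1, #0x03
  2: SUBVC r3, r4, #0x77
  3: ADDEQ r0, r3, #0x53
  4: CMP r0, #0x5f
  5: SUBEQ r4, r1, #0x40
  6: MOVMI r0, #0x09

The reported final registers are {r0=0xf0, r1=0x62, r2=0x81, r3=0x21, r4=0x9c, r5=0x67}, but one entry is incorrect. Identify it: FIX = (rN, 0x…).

FIX = (r0, 0x63)

0: ✓ CMP  NZCV=1001
1: ✓ SUBGE  r1←0x62
2: · SUBVC
3: · ADDEQ
4: ✓ CMP  NZCV=0010
5: · SUBEQ
6: · MOVMI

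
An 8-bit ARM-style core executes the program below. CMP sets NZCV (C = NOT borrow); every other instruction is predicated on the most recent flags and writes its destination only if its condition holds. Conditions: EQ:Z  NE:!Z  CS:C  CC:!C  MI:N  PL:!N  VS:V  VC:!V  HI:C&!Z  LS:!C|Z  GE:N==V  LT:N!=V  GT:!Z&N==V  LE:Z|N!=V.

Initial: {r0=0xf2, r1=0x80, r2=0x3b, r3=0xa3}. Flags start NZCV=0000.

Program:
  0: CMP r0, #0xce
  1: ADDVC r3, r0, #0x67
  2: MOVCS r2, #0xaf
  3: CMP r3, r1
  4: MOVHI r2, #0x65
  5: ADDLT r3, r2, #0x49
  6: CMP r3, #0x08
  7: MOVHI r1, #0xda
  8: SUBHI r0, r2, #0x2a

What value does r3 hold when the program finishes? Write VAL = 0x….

VAL = 0x59

0: ✓ CMP  NZCV=0010
1: ✓ ADDVC  r3←0x59
2: ✓ MOVCS  r2←0xaf
3: ✓ CMP  NZCV=1001
4: · MOVHI
5: · ADDLT
6: ✓ CMP  NZCV=0010
7: ✓ MOVHI  r1←0xda
8: ✓ SUBHI  r0←0x85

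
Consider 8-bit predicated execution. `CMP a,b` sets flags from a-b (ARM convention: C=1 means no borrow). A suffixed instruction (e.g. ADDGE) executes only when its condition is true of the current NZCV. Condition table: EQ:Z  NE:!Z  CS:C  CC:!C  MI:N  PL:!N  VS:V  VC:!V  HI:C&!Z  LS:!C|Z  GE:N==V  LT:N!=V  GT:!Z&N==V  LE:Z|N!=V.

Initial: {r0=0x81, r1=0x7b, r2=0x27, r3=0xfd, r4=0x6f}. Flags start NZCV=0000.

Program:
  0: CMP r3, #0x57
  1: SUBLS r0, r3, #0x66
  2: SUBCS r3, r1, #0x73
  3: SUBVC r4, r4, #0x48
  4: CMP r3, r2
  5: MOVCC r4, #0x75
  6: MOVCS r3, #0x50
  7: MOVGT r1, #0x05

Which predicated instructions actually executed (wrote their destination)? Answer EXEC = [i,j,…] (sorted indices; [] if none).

EXEC = [2,3,5]

0: ✓ CMP  NZCV=1010
1: · SUBLS
2: ✓ SUBCS  r3←0x08
3: ✓ SUBVC  r4←0x27
4: ✓ CMP  NZCV=1000
5: ✓ MOVCC  r4←0x75
6: · MOVCS
7: · MOVGT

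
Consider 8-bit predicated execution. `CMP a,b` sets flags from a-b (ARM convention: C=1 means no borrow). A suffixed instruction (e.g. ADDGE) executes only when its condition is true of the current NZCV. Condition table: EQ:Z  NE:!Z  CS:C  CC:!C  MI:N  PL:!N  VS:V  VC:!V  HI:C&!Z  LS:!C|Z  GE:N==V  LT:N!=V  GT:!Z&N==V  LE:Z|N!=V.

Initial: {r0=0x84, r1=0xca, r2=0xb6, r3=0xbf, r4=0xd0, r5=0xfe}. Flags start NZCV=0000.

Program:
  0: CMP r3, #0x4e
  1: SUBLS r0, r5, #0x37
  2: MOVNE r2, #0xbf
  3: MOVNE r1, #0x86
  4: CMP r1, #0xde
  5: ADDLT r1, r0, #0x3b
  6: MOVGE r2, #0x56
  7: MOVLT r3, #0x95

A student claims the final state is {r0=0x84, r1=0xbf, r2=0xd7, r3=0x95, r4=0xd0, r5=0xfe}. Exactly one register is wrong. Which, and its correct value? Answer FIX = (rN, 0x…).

[0] flags=0011 → (cmp)
[1] flags=0011 LS?F → skip
[2] flags=0011 NE?T → r2=0xbf
[3] flags=0011 NE?T → r1=0x86
[4] flags=1000 → (cmp)
[5] flags=1000 LT?T → r1=0xbf
[6] flags=1000 GE?F → skip
[7] flags=1000 LT?T → r3=0x95

FIX = (r2, 0xbf)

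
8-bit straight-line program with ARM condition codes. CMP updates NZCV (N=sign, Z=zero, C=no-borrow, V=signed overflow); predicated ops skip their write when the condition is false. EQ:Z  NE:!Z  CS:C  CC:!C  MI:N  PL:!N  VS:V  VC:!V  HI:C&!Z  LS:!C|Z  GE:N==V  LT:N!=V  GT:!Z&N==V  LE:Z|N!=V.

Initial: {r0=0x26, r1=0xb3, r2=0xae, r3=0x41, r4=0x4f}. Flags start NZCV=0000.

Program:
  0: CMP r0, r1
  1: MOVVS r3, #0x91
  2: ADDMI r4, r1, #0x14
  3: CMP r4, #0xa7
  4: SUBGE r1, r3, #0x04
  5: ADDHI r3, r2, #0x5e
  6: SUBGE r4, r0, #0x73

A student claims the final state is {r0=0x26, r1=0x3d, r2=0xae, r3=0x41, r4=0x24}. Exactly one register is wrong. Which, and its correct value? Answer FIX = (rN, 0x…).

FIX = (r4, 0xb3)

0: ✓ CMP  NZCV=0000
1: · MOVVS
2: · ADDMI
3: ✓ CMP  NZCV=1001
4: ✓ SUBGE  r1←0x3d
5: · ADDHI
6: ✓ SUBGE  r4←0xb3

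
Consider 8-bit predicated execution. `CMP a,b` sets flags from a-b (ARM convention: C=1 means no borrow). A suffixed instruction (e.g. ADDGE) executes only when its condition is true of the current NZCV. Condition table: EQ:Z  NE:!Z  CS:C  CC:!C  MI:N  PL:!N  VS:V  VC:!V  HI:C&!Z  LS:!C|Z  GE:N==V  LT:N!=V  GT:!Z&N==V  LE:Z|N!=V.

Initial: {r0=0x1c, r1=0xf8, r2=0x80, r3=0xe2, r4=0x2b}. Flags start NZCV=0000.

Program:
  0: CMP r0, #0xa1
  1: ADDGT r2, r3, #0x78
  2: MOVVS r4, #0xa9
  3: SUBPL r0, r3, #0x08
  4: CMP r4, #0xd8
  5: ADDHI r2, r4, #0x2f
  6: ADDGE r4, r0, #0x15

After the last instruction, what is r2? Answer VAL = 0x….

VAL = 0x5a

[0] flags=0000 → (cmp)
[1] flags=0000 GT?T → r2=0x5a
[2] flags=0000 VS?F → skip
[3] flags=0000 PL?T → r0=0xda
[4] flags=0000 → (cmp)
[5] flags=0000 HI?F → skip
[6] flags=0000 GE?T → r4=0xef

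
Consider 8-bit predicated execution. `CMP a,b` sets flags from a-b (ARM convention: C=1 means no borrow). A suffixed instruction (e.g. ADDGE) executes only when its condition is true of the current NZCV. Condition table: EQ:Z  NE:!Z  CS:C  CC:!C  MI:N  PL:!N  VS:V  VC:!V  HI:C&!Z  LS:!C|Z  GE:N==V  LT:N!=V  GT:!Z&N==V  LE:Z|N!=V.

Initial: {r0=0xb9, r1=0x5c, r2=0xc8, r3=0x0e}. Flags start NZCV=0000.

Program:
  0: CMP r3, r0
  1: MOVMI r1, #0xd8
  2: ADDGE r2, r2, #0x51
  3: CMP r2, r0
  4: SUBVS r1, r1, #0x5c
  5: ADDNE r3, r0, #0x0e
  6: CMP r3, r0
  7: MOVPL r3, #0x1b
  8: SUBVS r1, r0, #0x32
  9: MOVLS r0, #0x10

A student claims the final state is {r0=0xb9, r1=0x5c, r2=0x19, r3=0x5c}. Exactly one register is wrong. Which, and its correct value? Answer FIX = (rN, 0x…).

FIX = (r3, 0x1b)

[0] flags=0000 → (cmp)
[1] flags=0000 MI?F → skip
[2] flags=0000 GE?T → r2=0x19
[3] flags=0000 → (cmp)
[4] flags=0000 VS?F → skip
[5] flags=0000 NE?T → r3=0xc7
[6] flags=0010 → (cmp)
[7] flags=0010 PL?T → r3=0x1b
[8] flags=0010 VS?F → skip
[9] flags=0010 LS?F → skip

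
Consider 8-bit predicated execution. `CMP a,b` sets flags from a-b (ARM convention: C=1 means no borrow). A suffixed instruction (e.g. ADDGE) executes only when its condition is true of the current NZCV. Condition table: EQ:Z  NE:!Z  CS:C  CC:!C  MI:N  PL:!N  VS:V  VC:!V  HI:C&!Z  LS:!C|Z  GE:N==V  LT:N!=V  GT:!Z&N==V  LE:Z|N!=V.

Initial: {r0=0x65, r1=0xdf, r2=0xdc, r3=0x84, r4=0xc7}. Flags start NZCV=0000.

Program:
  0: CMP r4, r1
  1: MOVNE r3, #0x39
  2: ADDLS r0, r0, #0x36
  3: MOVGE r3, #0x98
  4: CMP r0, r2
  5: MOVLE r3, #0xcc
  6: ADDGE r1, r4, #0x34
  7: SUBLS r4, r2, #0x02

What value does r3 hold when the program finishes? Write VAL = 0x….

VAL = 0xcc

[0] flags=1000 → (cmp)
[1] flags=1000 NE?T → r3=0x39
[2] flags=1000 LS?T → r0=0x9b
[3] flags=1000 GE?F → skip
[4] flags=1000 → (cmp)
[5] flags=1000 LE?T → r3=0xcc
[6] flags=1000 GE?F → skip
[7] flags=1000 LS?T → r4=0xda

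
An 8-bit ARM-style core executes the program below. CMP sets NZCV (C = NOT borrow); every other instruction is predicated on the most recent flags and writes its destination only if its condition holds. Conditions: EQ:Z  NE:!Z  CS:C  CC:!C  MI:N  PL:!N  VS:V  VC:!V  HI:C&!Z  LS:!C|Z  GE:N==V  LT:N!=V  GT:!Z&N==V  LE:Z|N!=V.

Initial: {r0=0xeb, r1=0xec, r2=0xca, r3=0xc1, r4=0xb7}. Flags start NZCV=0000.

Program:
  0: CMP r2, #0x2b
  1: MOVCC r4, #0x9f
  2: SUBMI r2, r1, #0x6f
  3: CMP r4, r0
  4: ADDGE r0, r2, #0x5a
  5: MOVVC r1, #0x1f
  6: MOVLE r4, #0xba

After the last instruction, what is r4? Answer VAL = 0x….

[0] flags=1010 → (cmp)
[1] flags=1010 CC?F → skip
[2] flags=1010 MI?T → r2=0x7d
[3] flags=1000 → (cmp)
[4] flags=1000 GE?F → skip
[5] flags=1000 VC?T → r1=0x1f
[6] flags=1000 LE?T → r4=0xba

VAL = 0xba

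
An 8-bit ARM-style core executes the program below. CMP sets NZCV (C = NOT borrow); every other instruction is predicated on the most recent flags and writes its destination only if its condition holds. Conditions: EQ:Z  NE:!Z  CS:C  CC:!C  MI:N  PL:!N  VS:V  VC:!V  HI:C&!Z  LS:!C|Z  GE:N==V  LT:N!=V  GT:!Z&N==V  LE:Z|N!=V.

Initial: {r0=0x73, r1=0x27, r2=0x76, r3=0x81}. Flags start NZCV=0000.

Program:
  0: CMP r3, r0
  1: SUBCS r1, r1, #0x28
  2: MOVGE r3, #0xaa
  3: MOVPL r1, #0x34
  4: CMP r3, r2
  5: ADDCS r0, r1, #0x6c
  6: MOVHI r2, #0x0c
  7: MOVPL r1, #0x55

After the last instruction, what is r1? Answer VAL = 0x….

VAL = 0x55

0: ✓ CMP  NZCV=0011
1: ✓ SUBCS  r1←0xff
2: · MOVGE
3: ✓ MOVPL  r1←0x34
4: ✓ CMP  NZCV=0011
5: ✓ ADDCS  r0←0xa0
6: ✓ MOVHI  r2←0x0c
7: ✓ MOVPL  r1←0x55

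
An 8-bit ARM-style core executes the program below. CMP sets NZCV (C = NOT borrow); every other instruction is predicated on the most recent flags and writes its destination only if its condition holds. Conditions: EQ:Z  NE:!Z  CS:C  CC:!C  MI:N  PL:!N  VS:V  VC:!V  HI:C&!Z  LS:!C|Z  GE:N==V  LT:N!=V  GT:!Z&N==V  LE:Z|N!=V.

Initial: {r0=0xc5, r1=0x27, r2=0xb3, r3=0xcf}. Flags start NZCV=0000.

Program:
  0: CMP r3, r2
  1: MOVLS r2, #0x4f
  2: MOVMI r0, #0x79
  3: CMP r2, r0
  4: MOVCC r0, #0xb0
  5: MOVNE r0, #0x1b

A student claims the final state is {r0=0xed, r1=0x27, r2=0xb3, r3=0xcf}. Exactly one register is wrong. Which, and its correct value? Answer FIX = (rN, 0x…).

[0] flags=0010 → (cmp)
[1] flags=0010 LS?F → skip
[2] flags=0010 MI?F → skip
[3] flags=1000 → (cmp)
[4] flags=1000 CC?T → r0=0xb0
[5] flags=1000 NE?T → r0=0x1b

FIX = (r0, 0x1b)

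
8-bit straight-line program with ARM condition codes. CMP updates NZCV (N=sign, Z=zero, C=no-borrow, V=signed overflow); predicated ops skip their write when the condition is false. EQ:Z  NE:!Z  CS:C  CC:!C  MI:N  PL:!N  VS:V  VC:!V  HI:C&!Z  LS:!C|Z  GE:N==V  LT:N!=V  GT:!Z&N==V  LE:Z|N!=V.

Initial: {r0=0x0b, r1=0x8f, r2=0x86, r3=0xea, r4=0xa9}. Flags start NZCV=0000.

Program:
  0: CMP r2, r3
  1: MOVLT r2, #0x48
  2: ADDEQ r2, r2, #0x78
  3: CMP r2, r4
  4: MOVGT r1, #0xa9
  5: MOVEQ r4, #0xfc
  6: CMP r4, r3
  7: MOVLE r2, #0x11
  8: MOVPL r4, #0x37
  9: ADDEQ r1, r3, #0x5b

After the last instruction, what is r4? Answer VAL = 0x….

VAL = 0xa9

[0] flags=1000 → (cmp)
[1] flags=1000 LT?T → r2=0x48
[2] flags=1000 EQ?F → skip
[3] flags=1001 → (cmp)
[4] flags=1001 GT?T → r1=0xa9
[5] flags=1001 EQ?F → skip
[6] flags=1000 → (cmp)
[7] flags=1000 LE?T → r2=0x11
[8] flags=1000 PL?F → skip
[9] flags=1000 EQ?F → skip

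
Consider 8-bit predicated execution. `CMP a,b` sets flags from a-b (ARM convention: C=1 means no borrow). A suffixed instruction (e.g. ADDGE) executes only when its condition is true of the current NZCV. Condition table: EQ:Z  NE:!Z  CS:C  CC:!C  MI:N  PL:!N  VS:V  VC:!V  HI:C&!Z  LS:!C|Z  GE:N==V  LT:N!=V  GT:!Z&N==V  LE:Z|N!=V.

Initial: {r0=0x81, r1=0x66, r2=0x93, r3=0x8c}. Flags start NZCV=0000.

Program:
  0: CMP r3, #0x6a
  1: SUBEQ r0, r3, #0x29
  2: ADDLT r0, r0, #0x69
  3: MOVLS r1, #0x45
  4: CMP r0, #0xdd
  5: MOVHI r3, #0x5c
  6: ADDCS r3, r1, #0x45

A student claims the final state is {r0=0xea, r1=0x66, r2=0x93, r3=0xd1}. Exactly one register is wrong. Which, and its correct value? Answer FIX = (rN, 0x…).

FIX = (r3, 0xab)

0: ✓ CMP  NZCV=0011
1: · SUBEQ
2: ✓ ADDLT  r0←0xea
3: · MOVLS
4: ✓ CMP  NZCV=0010
5: ✓ MOVHI  r3←0x5c
6: ✓ ADDCS  r3←0xab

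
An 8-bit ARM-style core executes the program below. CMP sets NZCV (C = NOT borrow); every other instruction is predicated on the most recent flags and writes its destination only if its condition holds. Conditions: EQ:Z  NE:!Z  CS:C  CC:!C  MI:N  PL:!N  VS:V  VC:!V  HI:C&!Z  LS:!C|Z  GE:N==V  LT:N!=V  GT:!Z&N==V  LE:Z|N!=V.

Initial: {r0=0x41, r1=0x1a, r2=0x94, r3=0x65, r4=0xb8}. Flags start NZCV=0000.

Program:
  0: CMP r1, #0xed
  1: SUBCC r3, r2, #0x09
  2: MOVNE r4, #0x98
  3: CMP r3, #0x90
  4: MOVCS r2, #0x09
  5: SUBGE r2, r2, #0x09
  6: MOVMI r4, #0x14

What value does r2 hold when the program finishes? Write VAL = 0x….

0: ✓ CMP  NZCV=0000
1: ✓ SUBCC  r3←0x8b
2: ✓ MOVNE  r4←0x98
3: ✓ CMP  NZCV=1000
4: · MOVCS
5: · SUBGE
6: ✓ MOVMI  r4←0x14

VAL = 0x94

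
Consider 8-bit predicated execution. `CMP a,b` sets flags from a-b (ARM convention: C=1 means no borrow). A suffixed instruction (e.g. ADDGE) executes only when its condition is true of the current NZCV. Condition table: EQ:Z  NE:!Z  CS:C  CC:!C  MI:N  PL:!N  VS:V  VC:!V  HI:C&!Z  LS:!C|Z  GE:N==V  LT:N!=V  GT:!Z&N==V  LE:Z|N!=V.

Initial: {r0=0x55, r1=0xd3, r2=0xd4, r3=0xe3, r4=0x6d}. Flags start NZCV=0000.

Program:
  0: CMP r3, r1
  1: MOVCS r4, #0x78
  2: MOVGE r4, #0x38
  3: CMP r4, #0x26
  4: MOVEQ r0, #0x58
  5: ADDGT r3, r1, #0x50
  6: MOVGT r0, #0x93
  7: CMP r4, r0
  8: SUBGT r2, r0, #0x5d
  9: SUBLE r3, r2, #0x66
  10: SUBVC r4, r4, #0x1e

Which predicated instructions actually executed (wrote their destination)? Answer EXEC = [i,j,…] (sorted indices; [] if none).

0: ✓ CMP  NZCV=0010
1: ✓ MOVCS  r4←0x78
2: ✓ MOVGE  r4←0x38
3: ✓ CMP  NZCV=0010
4: · MOVEQ
5: ✓ ADDGT  r3←0x23
6: ✓ MOVGT  r0←0x93
7: ✓ CMP  NZCV=1001
8: ✓ SUBGT  r2←0x36
9: · SUBLE
10: · SUBVC

EXEC = [1,2,5,6,8]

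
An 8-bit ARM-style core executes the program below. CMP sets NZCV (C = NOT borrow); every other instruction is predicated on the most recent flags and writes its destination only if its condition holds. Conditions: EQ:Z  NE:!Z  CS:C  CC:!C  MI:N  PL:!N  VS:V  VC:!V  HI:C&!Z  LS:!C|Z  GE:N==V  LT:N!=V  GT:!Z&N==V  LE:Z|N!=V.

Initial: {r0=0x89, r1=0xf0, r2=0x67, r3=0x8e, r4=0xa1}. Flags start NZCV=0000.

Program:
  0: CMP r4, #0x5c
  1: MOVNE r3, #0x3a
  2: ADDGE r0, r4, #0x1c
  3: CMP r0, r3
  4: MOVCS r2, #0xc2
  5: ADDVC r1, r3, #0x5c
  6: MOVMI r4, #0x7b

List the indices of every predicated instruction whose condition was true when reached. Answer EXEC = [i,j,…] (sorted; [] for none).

EXEC = [1,4]

[0] flags=0011 → (cmp)
[1] flags=0011 NE?T → r3=0x3a
[2] flags=0011 GE?F → skip
[3] flags=0011 → (cmp)
[4] flags=0011 CS?T → r2=0xc2
[5] flags=0011 VC?F → skip
[6] flags=0011 MI?F → skip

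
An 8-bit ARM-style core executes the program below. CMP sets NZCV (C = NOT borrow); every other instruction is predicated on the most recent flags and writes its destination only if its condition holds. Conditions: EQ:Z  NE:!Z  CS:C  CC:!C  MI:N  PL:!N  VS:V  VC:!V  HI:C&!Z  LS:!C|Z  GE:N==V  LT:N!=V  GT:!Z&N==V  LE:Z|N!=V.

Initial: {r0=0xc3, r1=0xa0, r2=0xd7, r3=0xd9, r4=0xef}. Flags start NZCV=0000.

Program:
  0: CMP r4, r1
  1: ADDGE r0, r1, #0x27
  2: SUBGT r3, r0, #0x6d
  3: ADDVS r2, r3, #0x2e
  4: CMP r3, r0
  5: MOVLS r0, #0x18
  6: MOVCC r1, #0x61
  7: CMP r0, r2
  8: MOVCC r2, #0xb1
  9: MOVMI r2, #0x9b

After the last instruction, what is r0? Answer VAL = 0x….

VAL = 0x18

0: ✓ CMP  NZCV=0010
1: ✓ ADDGE  r0←0xc7
2: ✓ SUBGT  r3←0x5a
3: · ADDVS
4: ✓ CMP  NZCV=1001
5: ✓ MOVLS  r0←0x18
6: ✓ MOVCC  r1←0x61
7: ✓ CMP  NZCV=0000
8: ✓ MOVCC  r2←0xb1
9: · MOVMI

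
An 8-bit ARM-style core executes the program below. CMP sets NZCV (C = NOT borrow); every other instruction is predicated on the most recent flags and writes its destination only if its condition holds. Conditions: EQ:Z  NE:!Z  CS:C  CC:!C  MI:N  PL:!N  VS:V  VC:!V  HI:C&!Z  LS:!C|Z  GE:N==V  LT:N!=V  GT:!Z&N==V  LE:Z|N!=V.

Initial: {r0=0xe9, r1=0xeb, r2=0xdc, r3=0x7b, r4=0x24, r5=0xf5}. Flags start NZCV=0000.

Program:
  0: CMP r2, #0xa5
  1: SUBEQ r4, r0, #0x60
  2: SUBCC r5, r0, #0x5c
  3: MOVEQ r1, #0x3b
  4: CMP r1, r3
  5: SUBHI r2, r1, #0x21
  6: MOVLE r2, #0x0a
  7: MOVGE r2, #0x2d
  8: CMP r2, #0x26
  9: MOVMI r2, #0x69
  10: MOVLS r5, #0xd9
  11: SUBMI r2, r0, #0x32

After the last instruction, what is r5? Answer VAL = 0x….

VAL = 0xd9

0: ✓ CMP  NZCV=0010
1: · SUBEQ
2: · SUBCC
3: · MOVEQ
4: ✓ CMP  NZCV=0011
5: ✓ SUBHI  r2←0xca
6: ✓ MOVLE  r2←0x0a
7: · MOVGE
8: ✓ CMP  NZCV=1000
9: ✓ MOVMI  r2←0x69
10: ✓ MOVLS  r5←0xd9
11: ✓ SUBMI  r2←0xb7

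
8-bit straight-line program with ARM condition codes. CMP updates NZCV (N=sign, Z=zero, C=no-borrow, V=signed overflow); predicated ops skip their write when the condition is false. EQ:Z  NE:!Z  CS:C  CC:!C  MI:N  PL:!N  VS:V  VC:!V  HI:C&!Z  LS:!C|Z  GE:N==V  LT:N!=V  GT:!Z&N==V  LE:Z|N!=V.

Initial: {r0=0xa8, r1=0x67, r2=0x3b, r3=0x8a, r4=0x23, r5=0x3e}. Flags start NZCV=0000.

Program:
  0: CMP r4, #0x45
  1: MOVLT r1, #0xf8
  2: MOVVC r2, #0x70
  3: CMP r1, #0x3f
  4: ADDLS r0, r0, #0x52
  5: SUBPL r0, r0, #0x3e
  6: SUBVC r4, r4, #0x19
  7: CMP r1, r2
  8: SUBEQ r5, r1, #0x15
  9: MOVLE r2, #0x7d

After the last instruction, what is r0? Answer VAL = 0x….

[0] flags=1000 → (cmp)
[1] flags=1000 LT?T → r1=0xf8
[2] flags=1000 VC?T → r2=0x70
[3] flags=1010 → (cmp)
[4] flags=1010 LS?F → skip
[5] flags=1010 PL?F → skip
[6] flags=1010 VC?T → r4=0x0a
[7] flags=1010 → (cmp)
[8] flags=1010 EQ?F → skip
[9] flags=1010 LE?T → r2=0x7d

VAL = 0xa8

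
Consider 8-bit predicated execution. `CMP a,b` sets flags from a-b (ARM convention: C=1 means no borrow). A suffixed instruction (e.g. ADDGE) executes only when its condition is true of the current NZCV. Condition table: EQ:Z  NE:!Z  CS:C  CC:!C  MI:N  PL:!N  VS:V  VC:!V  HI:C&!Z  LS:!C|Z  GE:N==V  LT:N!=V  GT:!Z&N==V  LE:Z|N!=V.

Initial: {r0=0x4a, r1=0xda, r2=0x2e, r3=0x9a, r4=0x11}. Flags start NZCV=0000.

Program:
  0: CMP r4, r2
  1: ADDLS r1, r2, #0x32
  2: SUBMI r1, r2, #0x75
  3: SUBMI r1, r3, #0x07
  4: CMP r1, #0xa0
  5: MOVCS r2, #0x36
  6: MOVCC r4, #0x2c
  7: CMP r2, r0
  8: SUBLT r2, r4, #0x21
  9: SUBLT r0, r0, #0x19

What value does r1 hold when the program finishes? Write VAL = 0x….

[0] flags=1000 → (cmp)
[1] flags=1000 LS?T → r1=0x60
[2] flags=1000 MI?T → r1=0xb9
[3] flags=1000 MI?T → r1=0x93
[4] flags=1000 → (cmp)
[5] flags=1000 CS?F → skip
[6] flags=1000 CC?T → r4=0x2c
[7] flags=1000 → (cmp)
[8] flags=1000 LT?T → r2=0x0b
[9] flags=1000 LT?T → r0=0x31

VAL = 0x93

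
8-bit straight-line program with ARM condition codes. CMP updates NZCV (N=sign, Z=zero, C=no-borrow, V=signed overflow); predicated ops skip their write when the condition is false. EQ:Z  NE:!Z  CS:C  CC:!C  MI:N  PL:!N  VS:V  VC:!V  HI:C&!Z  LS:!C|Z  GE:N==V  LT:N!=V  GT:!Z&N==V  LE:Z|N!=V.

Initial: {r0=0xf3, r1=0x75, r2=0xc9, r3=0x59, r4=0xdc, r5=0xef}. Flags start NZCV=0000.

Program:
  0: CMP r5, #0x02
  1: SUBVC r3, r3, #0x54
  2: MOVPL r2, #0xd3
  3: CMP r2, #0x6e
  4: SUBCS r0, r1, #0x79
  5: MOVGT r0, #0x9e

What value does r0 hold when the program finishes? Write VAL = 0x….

VAL = 0xfc

0: ✓ CMP  NZCV=1010
1: ✓ SUBVC  r3←0x05
2: · MOVPL
3: ✓ CMP  NZCV=0011
4: ✓ SUBCS  r0←0xfc
5: · MOVGT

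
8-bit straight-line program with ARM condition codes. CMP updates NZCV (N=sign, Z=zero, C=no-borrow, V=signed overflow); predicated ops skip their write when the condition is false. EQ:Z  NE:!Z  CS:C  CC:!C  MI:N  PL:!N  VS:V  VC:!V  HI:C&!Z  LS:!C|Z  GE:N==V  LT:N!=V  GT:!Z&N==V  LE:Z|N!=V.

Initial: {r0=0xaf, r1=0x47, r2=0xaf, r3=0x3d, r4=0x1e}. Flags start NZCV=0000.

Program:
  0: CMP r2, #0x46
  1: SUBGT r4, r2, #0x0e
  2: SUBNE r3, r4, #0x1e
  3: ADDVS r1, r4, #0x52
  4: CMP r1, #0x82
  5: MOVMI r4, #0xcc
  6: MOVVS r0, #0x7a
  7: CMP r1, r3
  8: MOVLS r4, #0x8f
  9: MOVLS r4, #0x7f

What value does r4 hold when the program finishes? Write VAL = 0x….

[0] flags=0011 → (cmp)
[1] flags=0011 GT?F → skip
[2] flags=0011 NE?T → r3=0x00
[3] flags=0011 VS?T → r1=0x70
[4] flags=1001 → (cmp)
[5] flags=1001 MI?T → r4=0xcc
[6] flags=1001 VS?T → r0=0x7a
[7] flags=0010 → (cmp)
[8] flags=0010 LS?F → skip
[9] flags=0010 LS?F → skip

VAL = 0xcc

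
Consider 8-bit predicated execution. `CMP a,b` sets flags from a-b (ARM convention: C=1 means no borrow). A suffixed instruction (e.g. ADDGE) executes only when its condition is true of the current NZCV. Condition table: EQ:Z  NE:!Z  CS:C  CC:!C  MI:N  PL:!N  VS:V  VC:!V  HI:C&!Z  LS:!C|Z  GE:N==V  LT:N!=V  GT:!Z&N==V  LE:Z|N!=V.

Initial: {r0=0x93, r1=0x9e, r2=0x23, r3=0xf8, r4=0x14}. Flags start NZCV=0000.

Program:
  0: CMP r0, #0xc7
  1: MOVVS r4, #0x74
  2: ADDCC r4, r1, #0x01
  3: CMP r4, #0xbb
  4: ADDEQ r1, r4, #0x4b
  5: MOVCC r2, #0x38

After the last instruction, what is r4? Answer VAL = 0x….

0: ✓ CMP  NZCV=1000
1: · MOVVS
2: ✓ ADDCC  r4←0x9f
3: ✓ CMP  NZCV=1000
4: · ADDEQ
5: ✓ MOVCC  r2←0x38

VAL = 0x9f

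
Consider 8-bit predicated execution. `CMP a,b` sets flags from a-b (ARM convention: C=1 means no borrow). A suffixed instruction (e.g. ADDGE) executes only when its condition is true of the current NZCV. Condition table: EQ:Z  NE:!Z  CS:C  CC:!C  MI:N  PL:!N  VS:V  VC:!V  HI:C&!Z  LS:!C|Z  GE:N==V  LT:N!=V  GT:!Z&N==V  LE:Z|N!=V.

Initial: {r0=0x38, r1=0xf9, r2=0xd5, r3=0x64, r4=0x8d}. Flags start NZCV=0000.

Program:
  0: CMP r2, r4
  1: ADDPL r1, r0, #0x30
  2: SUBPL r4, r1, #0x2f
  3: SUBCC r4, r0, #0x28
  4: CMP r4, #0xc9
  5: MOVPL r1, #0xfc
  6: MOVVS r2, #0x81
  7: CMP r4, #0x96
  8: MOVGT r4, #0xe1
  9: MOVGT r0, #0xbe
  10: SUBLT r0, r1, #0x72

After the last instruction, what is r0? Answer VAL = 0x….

0: ✓ CMP  NZCV=0010
1: ✓ ADDPL  r1←0x68
2: ✓ SUBPL  r4←0x39
3: · SUBCC
4: ✓ CMP  NZCV=0000
5: ✓ MOVPL  r1←0xfc
6: · MOVVS
7: ✓ CMP  NZCV=1001
8: ✓ MOVGT  r4←0xe1
9: ✓ MOVGT  r0←0xbe
10: · SUBLT

VAL = 0xbe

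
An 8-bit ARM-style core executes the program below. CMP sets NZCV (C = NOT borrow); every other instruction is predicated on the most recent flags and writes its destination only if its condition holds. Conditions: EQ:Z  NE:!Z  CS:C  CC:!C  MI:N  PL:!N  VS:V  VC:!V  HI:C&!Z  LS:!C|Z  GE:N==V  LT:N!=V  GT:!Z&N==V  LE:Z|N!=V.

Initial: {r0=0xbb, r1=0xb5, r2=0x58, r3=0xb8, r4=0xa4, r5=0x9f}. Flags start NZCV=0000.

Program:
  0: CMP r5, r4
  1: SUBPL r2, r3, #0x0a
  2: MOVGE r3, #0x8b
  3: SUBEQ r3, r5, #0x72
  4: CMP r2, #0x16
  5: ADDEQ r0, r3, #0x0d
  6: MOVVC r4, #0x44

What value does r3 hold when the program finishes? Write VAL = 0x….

VAL = 0xb8

[0] flags=1000 → (cmp)
[1] flags=1000 PL?F → skip
[2] flags=1000 GE?F → skip
[3] flags=1000 EQ?F → skip
[4] flags=0010 → (cmp)
[5] flags=0010 EQ?F → skip
[6] flags=0010 VC?T → r4=0x44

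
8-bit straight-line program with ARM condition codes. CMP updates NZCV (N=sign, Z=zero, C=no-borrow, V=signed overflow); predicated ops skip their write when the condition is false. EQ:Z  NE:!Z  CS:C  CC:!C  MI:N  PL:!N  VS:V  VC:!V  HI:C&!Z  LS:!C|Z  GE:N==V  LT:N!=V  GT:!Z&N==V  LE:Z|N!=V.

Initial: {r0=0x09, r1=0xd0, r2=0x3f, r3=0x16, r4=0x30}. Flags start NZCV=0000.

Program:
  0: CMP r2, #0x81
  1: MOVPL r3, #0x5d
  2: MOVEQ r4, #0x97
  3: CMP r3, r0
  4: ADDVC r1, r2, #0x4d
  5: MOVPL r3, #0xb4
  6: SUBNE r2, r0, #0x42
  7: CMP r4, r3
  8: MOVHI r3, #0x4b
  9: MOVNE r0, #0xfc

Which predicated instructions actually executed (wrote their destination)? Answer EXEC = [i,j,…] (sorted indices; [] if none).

0: ✓ CMP  NZCV=1001
1: · MOVPL
2: · MOVEQ
3: ✓ CMP  NZCV=0010
4: ✓ ADDVC  r1←0x8c
5: ✓ MOVPL  r3←0xb4
6: ✓ SUBNE  r2←0xc7
7: ✓ CMP  NZCV=0000
8: · MOVHI
9: ✓ MOVNE  r0←0xfc

EXEC = [4,5,6,9]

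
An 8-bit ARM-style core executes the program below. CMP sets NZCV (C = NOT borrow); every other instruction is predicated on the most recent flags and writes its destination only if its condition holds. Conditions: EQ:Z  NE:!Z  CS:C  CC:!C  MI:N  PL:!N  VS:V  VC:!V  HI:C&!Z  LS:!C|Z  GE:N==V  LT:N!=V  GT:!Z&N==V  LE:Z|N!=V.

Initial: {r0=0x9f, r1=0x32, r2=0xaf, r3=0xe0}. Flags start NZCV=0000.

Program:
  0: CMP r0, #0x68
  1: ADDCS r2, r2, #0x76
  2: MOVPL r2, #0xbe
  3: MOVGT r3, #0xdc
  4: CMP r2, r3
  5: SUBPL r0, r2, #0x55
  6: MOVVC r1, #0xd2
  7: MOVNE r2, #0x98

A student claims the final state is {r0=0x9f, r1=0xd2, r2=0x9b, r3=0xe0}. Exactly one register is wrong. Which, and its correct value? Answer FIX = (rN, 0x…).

[0] flags=0011 → (cmp)
[1] flags=0011 CS?T → r2=0x25
[2] flags=0011 PL?T → r2=0xbe
[3] flags=0011 GT?F → skip
[4] flags=1000 → (cmp)
[5] flags=1000 PL?F → skip
[6] flags=1000 VC?T → r1=0xd2
[7] flags=1000 NE?T → r2=0x98

FIX = (r2, 0x98)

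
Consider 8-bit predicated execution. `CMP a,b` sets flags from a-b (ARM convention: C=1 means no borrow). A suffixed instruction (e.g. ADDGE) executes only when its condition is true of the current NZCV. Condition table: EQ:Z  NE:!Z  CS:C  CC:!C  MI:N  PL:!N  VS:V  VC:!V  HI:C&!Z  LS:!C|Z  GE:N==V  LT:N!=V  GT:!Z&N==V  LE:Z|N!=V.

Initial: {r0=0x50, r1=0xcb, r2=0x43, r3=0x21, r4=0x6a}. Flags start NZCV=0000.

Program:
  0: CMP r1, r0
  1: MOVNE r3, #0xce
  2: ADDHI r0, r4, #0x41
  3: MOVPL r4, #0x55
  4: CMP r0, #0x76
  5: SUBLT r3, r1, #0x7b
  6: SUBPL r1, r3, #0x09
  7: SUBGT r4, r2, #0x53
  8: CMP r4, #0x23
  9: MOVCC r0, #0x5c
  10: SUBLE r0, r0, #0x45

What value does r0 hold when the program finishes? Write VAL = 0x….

[0] flags=0011 → (cmp)
[1] flags=0011 NE?T → r3=0xce
[2] flags=0011 HI?T → r0=0xab
[3] flags=0011 PL?T → r4=0x55
[4] flags=0011 → (cmp)
[5] flags=0011 LT?T → r3=0x50
[6] flags=0011 PL?T → r1=0x47
[7] flags=0011 GT?F → skip
[8] flags=0010 → (cmp)
[9] flags=0010 CC?F → skip
[10] flags=0010 LE?F → skip

VAL = 0xab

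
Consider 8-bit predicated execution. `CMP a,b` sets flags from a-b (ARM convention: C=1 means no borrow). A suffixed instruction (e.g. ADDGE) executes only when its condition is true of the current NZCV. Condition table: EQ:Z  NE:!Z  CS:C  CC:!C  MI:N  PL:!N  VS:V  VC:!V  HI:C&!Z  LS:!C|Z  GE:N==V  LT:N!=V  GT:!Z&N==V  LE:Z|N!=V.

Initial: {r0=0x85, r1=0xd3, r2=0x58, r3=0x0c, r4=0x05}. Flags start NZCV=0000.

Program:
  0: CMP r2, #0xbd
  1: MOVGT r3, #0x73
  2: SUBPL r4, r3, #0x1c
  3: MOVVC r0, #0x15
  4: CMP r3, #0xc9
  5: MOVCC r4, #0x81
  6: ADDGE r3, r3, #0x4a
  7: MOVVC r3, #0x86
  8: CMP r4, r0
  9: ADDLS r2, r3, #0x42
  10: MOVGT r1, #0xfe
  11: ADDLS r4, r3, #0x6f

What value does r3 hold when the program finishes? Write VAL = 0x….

VAL = 0xbd

[0] flags=1001 → (cmp)
[1] flags=1001 GT?T → r3=0x73
[2] flags=1001 PL?F → skip
[3] flags=1001 VC?F → skip
[4] flags=1001 → (cmp)
[5] flags=1001 CC?T → r4=0x81
[6] flags=1001 GE?T → r3=0xbd
[7] flags=1001 VC?F → skip
[8] flags=1000 → (cmp)
[9] flags=1000 LS?T → r2=0xff
[10] flags=1000 GT?F → skip
[11] flags=1000 LS?T → r4=0x2c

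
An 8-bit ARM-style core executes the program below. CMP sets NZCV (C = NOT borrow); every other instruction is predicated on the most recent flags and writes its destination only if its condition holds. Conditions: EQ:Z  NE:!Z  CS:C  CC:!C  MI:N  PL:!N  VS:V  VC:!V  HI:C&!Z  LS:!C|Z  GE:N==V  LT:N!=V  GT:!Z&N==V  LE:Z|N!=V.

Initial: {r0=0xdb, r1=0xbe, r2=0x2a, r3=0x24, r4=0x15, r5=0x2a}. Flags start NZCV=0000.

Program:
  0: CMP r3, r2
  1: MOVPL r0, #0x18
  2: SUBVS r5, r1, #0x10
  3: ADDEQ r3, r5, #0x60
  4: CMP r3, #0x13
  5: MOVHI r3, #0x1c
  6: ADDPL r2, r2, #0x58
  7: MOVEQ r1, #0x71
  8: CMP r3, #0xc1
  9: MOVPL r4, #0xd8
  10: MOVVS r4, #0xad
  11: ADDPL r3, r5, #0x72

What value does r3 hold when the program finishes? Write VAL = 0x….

VAL = 0x9c

0: ✓ CMP  NZCV=1000
1: · MOVPL
2: · SUBVS
3: · ADDEQ
4: ✓ CMP  NZCV=0010
5: ✓ MOVHI  r3←0x1c
6: ✓ ADDPL  r2←0x82
7: · MOVEQ
8: ✓ CMP  NZCV=0000
9: ✓ MOVPL  r4←0xd8
10: · MOVVS
11: ✓ ADDPL  r3←0x9c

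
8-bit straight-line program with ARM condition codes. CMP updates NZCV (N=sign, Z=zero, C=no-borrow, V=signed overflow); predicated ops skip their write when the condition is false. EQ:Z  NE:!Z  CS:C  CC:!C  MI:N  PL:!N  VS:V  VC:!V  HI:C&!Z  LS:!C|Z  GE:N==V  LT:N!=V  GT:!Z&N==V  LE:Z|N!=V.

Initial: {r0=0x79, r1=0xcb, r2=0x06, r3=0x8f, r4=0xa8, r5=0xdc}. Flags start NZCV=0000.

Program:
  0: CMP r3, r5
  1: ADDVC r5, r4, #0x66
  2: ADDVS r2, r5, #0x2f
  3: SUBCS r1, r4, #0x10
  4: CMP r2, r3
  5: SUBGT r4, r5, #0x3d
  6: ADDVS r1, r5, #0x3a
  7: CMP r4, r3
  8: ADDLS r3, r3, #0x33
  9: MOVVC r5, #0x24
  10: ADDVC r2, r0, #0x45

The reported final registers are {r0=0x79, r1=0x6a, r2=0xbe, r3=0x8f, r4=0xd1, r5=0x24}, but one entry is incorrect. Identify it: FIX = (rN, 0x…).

FIX = (r1, 0xcb)

0: ✓ CMP  NZCV=1000
1: ✓ ADDVC  r5←0x0e
2: · ADDVS
3: · SUBCS
4: ✓ CMP  NZCV=0000
5: ✓ SUBGT  r4←0xd1
6: · ADDVS
7: ✓ CMP  NZCV=0010
8: · ADDLS
9: ✓ MOVVC  r5←0x24
10: ✓ ADDVC  r2←0xbe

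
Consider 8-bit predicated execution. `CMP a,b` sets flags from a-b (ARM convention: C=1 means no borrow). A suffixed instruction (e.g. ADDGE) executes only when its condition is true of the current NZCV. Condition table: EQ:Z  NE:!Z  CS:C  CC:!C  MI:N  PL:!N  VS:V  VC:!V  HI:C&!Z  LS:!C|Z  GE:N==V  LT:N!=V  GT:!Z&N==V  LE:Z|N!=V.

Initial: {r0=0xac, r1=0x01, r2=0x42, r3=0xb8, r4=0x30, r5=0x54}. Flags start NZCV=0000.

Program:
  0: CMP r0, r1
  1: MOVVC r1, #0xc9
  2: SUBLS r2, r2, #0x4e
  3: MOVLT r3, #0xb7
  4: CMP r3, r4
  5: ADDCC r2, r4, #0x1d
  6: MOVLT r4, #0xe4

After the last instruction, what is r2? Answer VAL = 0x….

[0] flags=1010 → (cmp)
[1] flags=1010 VC?T → r1=0xc9
[2] flags=1010 LS?F → skip
[3] flags=1010 LT?T → r3=0xb7
[4] flags=1010 → (cmp)
[5] flags=1010 CC?F → skip
[6] flags=1010 LT?T → r4=0xe4

VAL = 0x42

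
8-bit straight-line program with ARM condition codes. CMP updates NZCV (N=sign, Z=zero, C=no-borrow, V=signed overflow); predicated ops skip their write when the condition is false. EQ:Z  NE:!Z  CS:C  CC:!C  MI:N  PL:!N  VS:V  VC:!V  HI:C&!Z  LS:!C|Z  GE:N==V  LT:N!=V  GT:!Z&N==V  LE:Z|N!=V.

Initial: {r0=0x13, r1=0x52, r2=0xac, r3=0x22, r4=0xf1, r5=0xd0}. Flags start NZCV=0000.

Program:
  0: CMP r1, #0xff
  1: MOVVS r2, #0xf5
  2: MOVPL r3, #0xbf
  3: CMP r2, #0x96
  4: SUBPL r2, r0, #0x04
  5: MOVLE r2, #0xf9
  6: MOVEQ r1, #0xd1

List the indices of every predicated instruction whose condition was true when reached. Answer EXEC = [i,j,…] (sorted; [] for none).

0: ✓ CMP  NZCV=0000
1: · MOVVS
2: ✓ MOVPL  r3←0xbf
3: ✓ CMP  NZCV=0010
4: ✓ SUBPL  r2←0x0f
5: · MOVLE
6: · MOVEQ

EXEC = [2,4]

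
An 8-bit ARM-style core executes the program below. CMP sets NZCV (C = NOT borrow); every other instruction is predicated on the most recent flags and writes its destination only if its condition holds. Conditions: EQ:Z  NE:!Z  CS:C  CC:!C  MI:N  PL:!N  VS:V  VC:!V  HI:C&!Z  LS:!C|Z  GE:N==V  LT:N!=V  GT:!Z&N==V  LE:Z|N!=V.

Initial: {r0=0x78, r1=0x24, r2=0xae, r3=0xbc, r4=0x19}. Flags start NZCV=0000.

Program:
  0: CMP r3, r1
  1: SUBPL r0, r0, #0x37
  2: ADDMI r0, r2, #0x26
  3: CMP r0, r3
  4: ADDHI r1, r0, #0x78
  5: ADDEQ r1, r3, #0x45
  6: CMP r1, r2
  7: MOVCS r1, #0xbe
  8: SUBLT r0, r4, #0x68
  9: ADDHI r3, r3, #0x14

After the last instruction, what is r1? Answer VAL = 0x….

VAL = 0x4c

0: ✓ CMP  NZCV=1010
1: · SUBPL
2: ✓ ADDMI  r0←0xd4
3: ✓ CMP  NZCV=0010
4: ✓ ADDHI  r1←0x4c
5: · ADDEQ
6: ✓ CMP  NZCV=1001
7: · MOVCS
8: · SUBLT
9: · ADDHI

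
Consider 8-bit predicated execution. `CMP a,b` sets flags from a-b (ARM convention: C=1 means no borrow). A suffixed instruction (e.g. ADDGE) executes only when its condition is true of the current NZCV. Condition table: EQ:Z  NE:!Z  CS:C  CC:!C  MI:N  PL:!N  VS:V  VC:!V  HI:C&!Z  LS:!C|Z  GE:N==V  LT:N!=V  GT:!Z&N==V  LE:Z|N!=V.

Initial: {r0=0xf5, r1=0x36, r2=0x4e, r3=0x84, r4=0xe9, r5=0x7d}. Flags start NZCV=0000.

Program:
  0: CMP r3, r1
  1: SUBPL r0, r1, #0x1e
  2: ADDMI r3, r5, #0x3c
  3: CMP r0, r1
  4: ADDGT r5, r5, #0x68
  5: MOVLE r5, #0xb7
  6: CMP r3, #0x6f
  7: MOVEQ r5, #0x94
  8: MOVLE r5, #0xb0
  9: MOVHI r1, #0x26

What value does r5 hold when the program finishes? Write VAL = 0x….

VAL = 0xb0

[0] flags=0011 → (cmp)
[1] flags=0011 PL?T → r0=0x18
[2] flags=0011 MI?F → skip
[3] flags=1000 → (cmp)
[4] flags=1000 GT?F → skip
[5] flags=1000 LE?T → r5=0xb7
[6] flags=0011 → (cmp)
[7] flags=0011 EQ?F → skip
[8] flags=0011 LE?T → r5=0xb0
[9] flags=0011 HI?T → r1=0x26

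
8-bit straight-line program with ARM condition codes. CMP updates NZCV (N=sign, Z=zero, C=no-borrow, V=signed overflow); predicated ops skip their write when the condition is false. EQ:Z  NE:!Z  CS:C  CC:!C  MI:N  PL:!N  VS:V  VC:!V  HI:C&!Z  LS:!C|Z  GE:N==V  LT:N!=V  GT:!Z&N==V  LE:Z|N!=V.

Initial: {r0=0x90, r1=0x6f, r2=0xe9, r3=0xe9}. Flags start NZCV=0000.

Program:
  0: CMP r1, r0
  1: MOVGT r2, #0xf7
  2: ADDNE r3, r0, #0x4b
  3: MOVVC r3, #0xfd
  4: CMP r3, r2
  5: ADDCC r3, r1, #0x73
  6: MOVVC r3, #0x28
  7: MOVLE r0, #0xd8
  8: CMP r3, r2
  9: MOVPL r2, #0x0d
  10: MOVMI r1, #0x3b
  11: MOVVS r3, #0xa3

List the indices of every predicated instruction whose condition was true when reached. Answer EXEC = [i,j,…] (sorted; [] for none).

EXEC = [1,2,5,6,7,9]

[0] flags=1001 → (cmp)
[1] flags=1001 GT?T → r2=0xf7
[2] flags=1001 NE?T → r3=0xdb
[3] flags=1001 VC?F → skip
[4] flags=1000 → (cmp)
[5] flags=1000 CC?T → r3=0xe2
[6] flags=1000 VC?T → r3=0x28
[7] flags=1000 LE?T → r0=0xd8
[8] flags=0000 → (cmp)
[9] flags=0000 PL?T → r2=0x0d
[10] flags=0000 MI?F → skip
[11] flags=0000 VS?F → skip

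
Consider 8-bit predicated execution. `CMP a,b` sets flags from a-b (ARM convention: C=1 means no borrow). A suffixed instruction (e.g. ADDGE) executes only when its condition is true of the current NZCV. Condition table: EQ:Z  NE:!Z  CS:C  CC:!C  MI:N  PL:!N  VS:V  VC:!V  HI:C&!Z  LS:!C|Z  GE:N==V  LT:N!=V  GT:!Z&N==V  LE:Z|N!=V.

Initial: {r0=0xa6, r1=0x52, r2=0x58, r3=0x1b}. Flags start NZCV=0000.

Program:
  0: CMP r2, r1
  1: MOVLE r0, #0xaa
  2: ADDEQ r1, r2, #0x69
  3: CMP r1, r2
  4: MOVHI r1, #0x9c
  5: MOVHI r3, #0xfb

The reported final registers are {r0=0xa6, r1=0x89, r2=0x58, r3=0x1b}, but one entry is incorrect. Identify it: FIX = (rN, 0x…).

0: ✓ CMP  NZCV=0010
1: · MOVLE
2: · ADDEQ
3: ✓ CMP  NZCV=1000
4: · MOVHI
5: · MOVHI

FIX = (r1, 0x52)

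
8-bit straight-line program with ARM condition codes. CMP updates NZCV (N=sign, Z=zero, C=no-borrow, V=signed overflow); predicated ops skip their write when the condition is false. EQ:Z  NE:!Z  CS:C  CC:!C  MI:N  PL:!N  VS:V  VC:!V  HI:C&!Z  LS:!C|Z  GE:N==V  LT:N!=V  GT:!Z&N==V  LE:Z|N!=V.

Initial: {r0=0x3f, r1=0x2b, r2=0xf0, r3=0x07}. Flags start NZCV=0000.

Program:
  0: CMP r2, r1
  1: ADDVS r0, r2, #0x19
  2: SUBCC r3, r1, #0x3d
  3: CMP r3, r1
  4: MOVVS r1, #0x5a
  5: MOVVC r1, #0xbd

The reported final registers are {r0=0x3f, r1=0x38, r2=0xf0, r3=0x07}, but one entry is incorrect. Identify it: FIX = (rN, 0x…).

FIX = (r1, 0xbd)

[0] flags=1010 → (cmp)
[1] flags=1010 VS?F → skip
[2] flags=1010 CC?F → skip
[3] flags=1000 → (cmp)
[4] flags=1000 VS?F → skip
[5] flags=1000 VC?T → r1=0xbd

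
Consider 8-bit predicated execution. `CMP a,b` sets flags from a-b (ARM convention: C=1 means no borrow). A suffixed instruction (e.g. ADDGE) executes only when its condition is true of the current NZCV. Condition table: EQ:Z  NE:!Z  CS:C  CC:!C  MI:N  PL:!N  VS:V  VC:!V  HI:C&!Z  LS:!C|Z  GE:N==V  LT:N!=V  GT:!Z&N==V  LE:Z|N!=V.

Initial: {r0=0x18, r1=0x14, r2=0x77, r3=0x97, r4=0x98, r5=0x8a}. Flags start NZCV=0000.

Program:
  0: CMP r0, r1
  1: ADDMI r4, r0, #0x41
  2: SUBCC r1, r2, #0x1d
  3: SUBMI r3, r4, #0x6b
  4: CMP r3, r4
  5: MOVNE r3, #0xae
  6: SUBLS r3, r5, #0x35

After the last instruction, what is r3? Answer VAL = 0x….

VAL = 0x55

[0] flags=0010 → (cmp)
[1] flags=0010 MI?F → skip
[2] flags=0010 CC?F → skip
[3] flags=0010 MI?F → skip
[4] flags=1000 → (cmp)
[5] flags=1000 NE?T → r3=0xae
[6] flags=1000 LS?T → r3=0x55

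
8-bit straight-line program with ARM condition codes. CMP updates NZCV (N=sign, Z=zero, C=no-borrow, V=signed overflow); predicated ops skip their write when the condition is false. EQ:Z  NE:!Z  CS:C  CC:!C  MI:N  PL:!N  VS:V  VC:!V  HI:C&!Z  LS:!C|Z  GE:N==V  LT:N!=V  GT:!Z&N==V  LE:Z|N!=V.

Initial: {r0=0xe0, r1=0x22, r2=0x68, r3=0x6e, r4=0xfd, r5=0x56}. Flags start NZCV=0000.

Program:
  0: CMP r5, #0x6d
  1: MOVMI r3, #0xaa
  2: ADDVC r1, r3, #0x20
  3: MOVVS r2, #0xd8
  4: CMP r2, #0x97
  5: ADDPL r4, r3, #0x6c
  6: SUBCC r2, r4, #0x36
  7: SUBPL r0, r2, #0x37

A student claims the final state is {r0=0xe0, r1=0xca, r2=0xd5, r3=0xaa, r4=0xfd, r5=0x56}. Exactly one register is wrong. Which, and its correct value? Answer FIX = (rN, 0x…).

FIX = (r2, 0xc7)

[0] flags=1000 → (cmp)
[1] flags=1000 MI?T → r3=0xaa
[2] flags=1000 VC?T → r1=0xca
[3] flags=1000 VS?F → skip
[4] flags=1001 → (cmp)
[5] flags=1001 PL?F → skip
[6] flags=1001 CC?T → r2=0xc7
[7] flags=1001 PL?F → skip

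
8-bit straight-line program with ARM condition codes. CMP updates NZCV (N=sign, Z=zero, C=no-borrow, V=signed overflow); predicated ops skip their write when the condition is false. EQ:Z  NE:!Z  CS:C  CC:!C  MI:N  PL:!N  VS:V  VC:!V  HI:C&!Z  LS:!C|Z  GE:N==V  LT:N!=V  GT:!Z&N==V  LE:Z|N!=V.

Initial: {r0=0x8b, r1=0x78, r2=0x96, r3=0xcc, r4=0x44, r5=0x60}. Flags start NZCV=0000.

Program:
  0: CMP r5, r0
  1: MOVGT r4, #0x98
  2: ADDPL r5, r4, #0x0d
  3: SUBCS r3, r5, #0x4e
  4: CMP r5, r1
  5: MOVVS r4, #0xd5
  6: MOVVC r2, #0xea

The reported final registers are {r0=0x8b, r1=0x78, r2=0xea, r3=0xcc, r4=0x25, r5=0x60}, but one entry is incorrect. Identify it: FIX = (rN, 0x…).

FIX = (r4, 0x98)

[0] flags=1001 → (cmp)
[1] flags=1001 GT?T → r4=0x98
[2] flags=1001 PL?F → skip
[3] flags=1001 CS?F → skip
[4] flags=1000 → (cmp)
[5] flags=1000 VS?F → skip
[6] flags=1000 VC?T → r2=0xea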